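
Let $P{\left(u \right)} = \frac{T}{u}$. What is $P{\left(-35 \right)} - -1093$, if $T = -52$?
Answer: $\frac{38307}{35} \approx 1094.5$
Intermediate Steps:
$P{\left(u \right)} = - \frac{52}{u}$
$P{\left(-35 \right)} - -1093 = - \frac{52}{-35} - -1093 = \left(-52\right) \left(- \frac{1}{35}\right) + 1093 = \frac{52}{35} + 1093 = \frac{38307}{35}$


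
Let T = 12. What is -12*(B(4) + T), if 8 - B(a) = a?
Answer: -192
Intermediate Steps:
B(a) = 8 - a
-12*(B(4) + T) = -12*((8 - 1*4) + 12) = -12*((8 - 4) + 12) = -12*(4 + 12) = -12*16 = -192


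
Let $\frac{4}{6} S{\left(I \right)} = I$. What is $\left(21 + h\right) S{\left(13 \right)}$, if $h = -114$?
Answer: $- \frac{3627}{2} \approx -1813.5$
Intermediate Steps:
$S{\left(I \right)} = \frac{3 I}{2}$
$\left(21 + h\right) S{\left(13 \right)} = \left(21 - 114\right) \frac{3}{2} \cdot 13 = \left(-93\right) \frac{39}{2} = - \frac{3627}{2}$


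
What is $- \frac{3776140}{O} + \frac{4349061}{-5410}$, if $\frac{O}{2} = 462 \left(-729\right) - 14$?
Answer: $- \frac{7905442798}{9903005} \approx -798.29$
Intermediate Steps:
$O = -673624$ ($O = 2 \left(462 \left(-729\right) - 14\right) = 2 \left(-336798 - 14\right) = 2 \left(-336812\right) = -673624$)
$- \frac{3776140}{O} + \frac{4349061}{-5410} = - \frac{3776140}{-673624} + \frac{4349061}{-5410} = \left(-3776140\right) \left(- \frac{1}{673624}\right) + 4349061 \left(- \frac{1}{5410}\right) = \frac{41045}{7322} - \frac{4349061}{5410} = - \frac{7905442798}{9903005}$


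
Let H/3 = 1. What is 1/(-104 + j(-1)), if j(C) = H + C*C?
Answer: -1/100 ≈ -0.010000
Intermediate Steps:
H = 3 (H = 3*1 = 3)
j(C) = 3 + C**2 (j(C) = 3 + C*C = 3 + C**2)
1/(-104 + j(-1)) = 1/(-104 + (3 + (-1)**2)) = 1/(-104 + (3 + 1)) = 1/(-104 + 4) = 1/(-100) = -1/100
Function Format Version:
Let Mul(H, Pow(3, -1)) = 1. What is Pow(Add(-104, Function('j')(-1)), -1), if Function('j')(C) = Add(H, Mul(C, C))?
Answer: Rational(-1, 100) ≈ -0.010000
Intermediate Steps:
H = 3 (H = Mul(3, 1) = 3)
Function('j')(C) = Add(3, Pow(C, 2)) (Function('j')(C) = Add(3, Mul(C, C)) = Add(3, Pow(C, 2)))
Pow(Add(-104, Function('j')(-1)), -1) = Pow(Add(-104, Add(3, Pow(-1, 2))), -1) = Pow(Add(-104, Add(3, 1)), -1) = Pow(Add(-104, 4), -1) = Pow(-100, -1) = Rational(-1, 100)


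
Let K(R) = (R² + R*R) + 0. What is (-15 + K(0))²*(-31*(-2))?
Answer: 13950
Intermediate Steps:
K(R) = 2*R² (K(R) = (R² + R²) + 0 = 2*R² + 0 = 2*R²)
(-15 + K(0))²*(-31*(-2)) = (-15 + 2*0²)²*(-31*(-2)) = (-15 + 2*0)²*62 = (-15 + 0)²*62 = (-15)²*62 = 225*62 = 13950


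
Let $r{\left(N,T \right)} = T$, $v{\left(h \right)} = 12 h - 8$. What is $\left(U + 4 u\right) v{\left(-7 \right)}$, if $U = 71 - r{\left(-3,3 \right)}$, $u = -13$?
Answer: $-1472$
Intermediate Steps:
$v{\left(h \right)} = -8 + 12 h$
$U = 68$ ($U = 71 - 3 = 68$)
$\left(U + 4 u\right) v{\left(-7 \right)} = \left(68 + 4 \left(-13\right)\right) \left(-8 + 12 \left(-7\right)\right) = \left(68 - 52\right) \left(-8 - 84\right) = 16 \left(-92\right) = -1472$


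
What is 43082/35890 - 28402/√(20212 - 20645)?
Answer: 21541/17945 + 28402*I*√433/433 ≈ 1.2004 + 1364.9*I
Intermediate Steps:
43082/35890 - 28402/√(20212 - 20645) = 43082*(1/35890) - 28402*(-I*√433/433) = 21541/17945 - 28402*(-I*√433/433) = 21541/17945 - (-28402)*I*√433/433 = 21541/17945 + 28402*I*√433/433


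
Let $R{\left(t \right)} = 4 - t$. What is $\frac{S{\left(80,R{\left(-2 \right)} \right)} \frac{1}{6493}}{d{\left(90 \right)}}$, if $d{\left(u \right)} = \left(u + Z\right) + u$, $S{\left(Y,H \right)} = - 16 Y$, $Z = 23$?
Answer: $- \frac{1280}{1318079} \approx -0.00097111$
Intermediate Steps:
$d{\left(u \right)} = 23 + 2 u$ ($d{\left(u \right)} = \left(u + 23\right) + u = \left(23 + u\right) + u = 23 + 2 u$)
$\frac{S{\left(80,R{\left(-2 \right)} \right)} \frac{1}{6493}}{d{\left(90 \right)}} = \frac{\left(-16\right) 80 \cdot \frac{1}{6493}}{23 + 2 \cdot 90} = \frac{\left(-1280\right) \frac{1}{6493}}{23 + 180} = - \frac{1280}{6493 \cdot 203} = \left(- \frac{1280}{6493}\right) \frac{1}{203} = - \frac{1280}{1318079}$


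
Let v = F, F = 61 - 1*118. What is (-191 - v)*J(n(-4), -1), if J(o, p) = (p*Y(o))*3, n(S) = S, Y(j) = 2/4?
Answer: 201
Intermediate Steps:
F = -57 (F = 61 - 118 = -57)
Y(j) = ½ (Y(j) = 2*(¼) = ½)
v = -57
J(o, p) = 3*p/2 (J(o, p) = (p*(½))*3 = (p/2)*3 = 3*p/2)
(-191 - v)*J(n(-4), -1) = (-191 - 1*(-57))*((3/2)*(-1)) = (-191 + 57)*(-3/2) = -134*(-3/2) = 201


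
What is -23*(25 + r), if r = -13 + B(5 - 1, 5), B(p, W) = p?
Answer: -368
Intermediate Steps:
r = -9 (r = -13 + (5 - 1) = -13 + 4 = -9)
-23*(25 + r) = -23*(25 - 9) = -23*16 = -368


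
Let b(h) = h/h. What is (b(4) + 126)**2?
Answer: 16129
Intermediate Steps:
b(h) = 1
(b(4) + 126)**2 = (1 + 126)**2 = 127**2 = 16129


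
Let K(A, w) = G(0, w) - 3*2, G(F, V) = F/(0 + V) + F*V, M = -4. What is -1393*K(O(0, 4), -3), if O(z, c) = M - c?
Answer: 8358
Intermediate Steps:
O(z, c) = -4 - c
G(F, V) = F*V + F/V (G(F, V) = F/V + F*V = F*V + F/V)
K(A, w) = -6 (K(A, w) = (0*w + 0/w) - 3*2 = (0 + 0) - 6 = 0 - 6 = -6)
-1393*K(O(0, 4), -3) = -1393*(-6) = 8358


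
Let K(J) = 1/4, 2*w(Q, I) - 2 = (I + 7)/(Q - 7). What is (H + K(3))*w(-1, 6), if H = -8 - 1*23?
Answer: -369/64 ≈ -5.7656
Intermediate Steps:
H = -31 (H = -8 - 23 = -31)
w(Q, I) = 1 + (7 + I)/(2*(-7 + Q)) (w(Q, I) = 1 + ((I + 7)/(Q - 7))/2 = 1 + ((7 + I)/(-7 + Q))/2 = 1 + (7 + I)/(2*(-7 + Q)))
K(J) = 1/4
(H + K(3))*w(-1, 6) = (-31 + 1/4)*((-7 + 6 + 2*(-1))/(2*(-7 - 1))) = -123*(-7 + 6 - 2)/(8*(-8)) = -123*(-1)*(-3)/(8*8) = -123/4*3/16 = -369/64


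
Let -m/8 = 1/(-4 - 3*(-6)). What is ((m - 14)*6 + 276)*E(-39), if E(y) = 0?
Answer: 0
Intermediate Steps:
m = -4/7 (m = -8/(-4 - 3*(-6)) = -8/(-4 + 18) = -8/14 = -8*1/14 = -4/7 ≈ -0.57143)
((m - 14)*6 + 276)*E(-39) = ((-4/7 - 14)*6 + 276)*0 = (-102/7*6 + 276)*0 = (-612/7 + 276)*0 = (1320/7)*0 = 0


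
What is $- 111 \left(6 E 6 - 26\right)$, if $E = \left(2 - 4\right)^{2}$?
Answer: $-13098$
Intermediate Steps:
$E = 4$ ($E = \left(-2\right)^{2} = 4$)
$- 111 \left(6 E 6 - 26\right) = - 111 \left(6 \cdot 4 \cdot 6 - 26\right) = - 111 \left(24 \cdot 6 - 26\right) = - 111 \left(144 - 26\right) = \left(-111\right) 118 = -13098$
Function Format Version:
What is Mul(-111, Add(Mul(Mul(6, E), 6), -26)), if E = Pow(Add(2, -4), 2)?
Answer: -13098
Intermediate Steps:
E = 4 (E = Pow(-2, 2) = 4)
Mul(-111, Add(Mul(Mul(6, E), 6), -26)) = Mul(-111, Add(Mul(Mul(6, 4), 6), -26)) = Mul(-111, Add(Mul(24, 6), -26)) = Mul(-111, Add(144, -26)) = Mul(-111, 118) = -13098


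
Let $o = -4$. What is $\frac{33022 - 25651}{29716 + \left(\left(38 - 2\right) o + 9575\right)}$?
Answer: $\frac{2457}{13049} \approx 0.18829$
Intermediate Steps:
$\frac{33022 - 25651}{29716 + \left(\left(38 - 2\right) o + 9575\right)} = \frac{33022 - 25651}{29716 + \left(\left(38 - 2\right) \left(-4\right) + 9575\right)} = \frac{7371}{29716 + \left(36 \left(-4\right) + 9575\right)} = \frac{7371}{29716 + \left(-144 + 9575\right)} = \frac{7371}{29716 + 9431} = \frac{7371}{39147} = 7371 \cdot \frac{1}{39147} = \frac{2457}{13049}$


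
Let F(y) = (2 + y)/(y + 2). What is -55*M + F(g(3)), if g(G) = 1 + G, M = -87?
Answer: 4786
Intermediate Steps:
F(y) = 1 (F(y) = (2 + y)/(2 + y) = 1)
-55*M + F(g(3)) = -55*(-87) + 1 = 4785 + 1 = 4786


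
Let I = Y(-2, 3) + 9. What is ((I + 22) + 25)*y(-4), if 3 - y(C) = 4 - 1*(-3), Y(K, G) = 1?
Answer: -228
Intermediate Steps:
I = 10 (I = 1 + 9 = 10)
y(C) = -4 (y(C) = 3 - (4 - 1*(-3)) = 3 - (4 + 3) = 3 - 1*7 = 3 - 7 = -4)
((I + 22) + 25)*y(-4) = ((10 + 22) + 25)*(-4) = (32 + 25)*(-4) = 57*(-4) = -228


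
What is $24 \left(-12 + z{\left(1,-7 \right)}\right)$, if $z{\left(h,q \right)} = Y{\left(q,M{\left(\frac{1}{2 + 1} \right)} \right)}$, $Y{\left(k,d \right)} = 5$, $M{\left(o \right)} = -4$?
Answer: $-168$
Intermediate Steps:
$z{\left(h,q \right)} = 5$
$24 \left(-12 + z{\left(1,-7 \right)}\right) = 24 \left(-12 + 5\right) = 24 \left(-7\right) = -168$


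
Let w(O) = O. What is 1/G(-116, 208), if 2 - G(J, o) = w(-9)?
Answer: 1/11 ≈ 0.090909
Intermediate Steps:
G(J, o) = 11 (G(J, o) = 2 - 1*(-9) = 2 + 9 = 11)
1/G(-116, 208) = 1/11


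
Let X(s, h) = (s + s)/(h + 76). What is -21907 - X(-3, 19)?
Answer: -2081159/95 ≈ -21907.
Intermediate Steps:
X(s, h) = 2*s/(76 + h) (X(s, h) = (2*s)/(76 + h) = 2*s/(76 + h))
-21907 - X(-3, 19) = -21907 - 2*(-3)/(76 + 19) = -21907 - 2*(-3)/95 = -21907 - 1*(-6/95) = -21907 + 6/95 = -2081159/95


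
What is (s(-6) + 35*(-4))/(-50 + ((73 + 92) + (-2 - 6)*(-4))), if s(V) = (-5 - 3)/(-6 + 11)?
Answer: -236/245 ≈ -0.96327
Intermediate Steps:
s(V) = -8/5
(s(-6) + 35*(-4))/(-50 + ((73 + 92) + (-2 - 6)*(-4))) = (-8/5 + 35*(-4))/(-50 + ((73 + 92) + (-2 - 6)*(-4))) = (-8/5 - 140)/(-50 + (165 - 8*(-4))) = -708/(5*(-50 + (165 + 32))) = -708/(5*(-50 + 197)) = -708/5/147 = -708/5*1/147 = -236/245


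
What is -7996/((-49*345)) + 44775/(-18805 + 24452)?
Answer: 802074787/95462535 ≈ 8.4020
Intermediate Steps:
-7996/((-49*345)) + 44775/(-18805 + 24452) = -7996/(-16905) + 44775/5647 = -7996*(-1/16905) + 44775*(1/5647) = 7996/16905 + 44775/5647 = 802074787/95462535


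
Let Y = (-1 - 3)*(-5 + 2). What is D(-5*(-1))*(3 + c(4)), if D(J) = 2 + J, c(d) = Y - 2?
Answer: 91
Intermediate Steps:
Y = 12 (Y = -4*(-3) = 12)
c(d) = 10 (c(d) = 12 - 2 = 10)
D(-5*(-1))*(3 + c(4)) = (2 - 5*(-1))*(3 + 10) = (2 + 5)*13 = 7*13 = 91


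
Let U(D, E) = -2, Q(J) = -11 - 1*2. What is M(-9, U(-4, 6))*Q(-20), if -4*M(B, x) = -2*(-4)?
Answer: 26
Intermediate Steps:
Q(J) = -13 (Q(J) = -11 - 2 = -13)
M(B, x) = -2 (M(B, x) = -(-1)*(-4)/2 = -¼*8 = -2)
M(-9, U(-4, 6))*Q(-20) = -2*(-13) = 26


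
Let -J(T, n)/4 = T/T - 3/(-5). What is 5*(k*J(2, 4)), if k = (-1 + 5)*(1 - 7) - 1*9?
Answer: 1056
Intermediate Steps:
k = -33 (k = 4*(-6) - 9 = -24 - 9 = -33)
J(T, n) = -32/5 (J(T, n) = -4*(T/T - 3/(-5)) = -4*(1 - 3*(-1/5)) = -4*(1 + 3/5) = -4*8/5 = -32/5)
5*(k*J(2, 4)) = 5*(-33*(-32/5)) = 5*(1056/5) = 1056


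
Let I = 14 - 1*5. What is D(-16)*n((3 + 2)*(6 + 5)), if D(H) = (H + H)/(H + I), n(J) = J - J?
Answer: 0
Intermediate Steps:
n(J) = 0
I = 9 (I = 14 - 5 = 9)
D(H) = 2*H/(9 + H) (D(H) = (H + H)/(H + 9) = (2*H)/(9 + H) = 2*H/(9 + H))
D(-16)*n((3 + 2)*(6 + 5)) = (2*(-16)/(9 - 16))*0 = (2*(-16)/(-7))*0 = (2*(-16)*(-1/7))*0 = (32/7)*0 = 0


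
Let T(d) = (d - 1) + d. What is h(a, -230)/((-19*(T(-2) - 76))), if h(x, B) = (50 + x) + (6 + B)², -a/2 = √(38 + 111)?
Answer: 16742/513 - 2*√149/1539 ≈ 32.620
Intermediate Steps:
T(d) = -1 + 2*d (T(d) = (-1 + d) + d = -1 + 2*d)
a = -2*√149 (a = -2*√(38 + 111) = -2*√149 ≈ -24.413)
h(x, B) = 50 + x + (6 + B)²
h(a, -230)/((-19*(T(-2) - 76))) = (50 - 2*√149 + (6 - 230)²)/((-19*((-1 + 2*(-2)) - 76))) = (50 - 2*√149 + (-224)²)/((-19*((-1 - 4) - 76))) = (50 - 2*√149 + 50176)/((-19*(-5 - 76))) = (50226 - 2*√149)/((-19*(-81))) = (50226 - 2*√149)/1539 = (50226 - 2*√149)*(1/1539) = 16742/513 - 2*√149/1539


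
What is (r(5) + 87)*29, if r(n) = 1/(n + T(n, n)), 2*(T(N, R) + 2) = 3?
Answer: 22765/9 ≈ 2529.4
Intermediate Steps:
T(N, R) = -1/2 (T(N, R) = -2 + (1/2)*3 = -2 + 3/2 = -1/2)
r(n) = 1/(-1/2 + n) (r(n) = 1/(n - 1/2) = 1/(-1/2 + n))
(r(5) + 87)*29 = (2/(-1 + 2*5) + 87)*29 = (2/(-1 + 10) + 87)*29 = (2/9 + 87)*29 = (785/9)*29 = 22765/9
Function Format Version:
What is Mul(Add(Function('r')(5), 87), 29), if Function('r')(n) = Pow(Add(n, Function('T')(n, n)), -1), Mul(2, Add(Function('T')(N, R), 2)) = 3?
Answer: Rational(22765, 9) ≈ 2529.4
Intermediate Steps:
Function('T')(N, R) = Rational(-1, 2) (Function('T')(N, R) = Add(-2, Mul(Rational(1, 2), 3)) = Add(-2, Rational(3, 2)) = Rational(-1, 2))
Function('r')(n) = Pow(Add(Rational(-1, 2), n), -1) (Function('r')(n) = Pow(Add(n, Rational(-1, 2)), -1) = Pow(Add(Rational(-1, 2), n), -1))
Mul(Add(Function('r')(5), 87), 29) = Mul(Add(Mul(2, Pow(Add(-1, Mul(2, 5)), -1)), 87), 29) = Mul(Add(Mul(2, Pow(Add(-1, 10), -1)), 87), 29) = Mul(Add(Mul(2, Pow(9, -1)), 87), 29) = Mul(Add(Mul(2, Rational(1, 9)), 87), 29) = Mul(Add(Rational(2, 9), 87), 29) = Mul(Rational(785, 9), 29) = Rational(22765, 9)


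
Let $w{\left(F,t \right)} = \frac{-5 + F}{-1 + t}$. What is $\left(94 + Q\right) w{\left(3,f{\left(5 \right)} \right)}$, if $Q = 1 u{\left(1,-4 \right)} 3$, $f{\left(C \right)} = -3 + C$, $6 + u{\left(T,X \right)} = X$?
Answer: $-128$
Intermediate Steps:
$u{\left(T,X \right)} = -6 + X$
$w{\left(F,t \right)} = \frac{-5 + F}{-1 + t}$
$Q = -30$ ($Q = 1 \left(-6 - 4\right) 3 = 1 \left(-10\right) 3 = \left(-10\right) 3 = -30$)
$\left(94 + Q\right) w{\left(3,f{\left(5 \right)} \right)} = \left(94 - 30\right) \frac{-5 + 3}{-1 + \left(-3 + 5\right)} = 64 \frac{1}{-1 + 2} \left(-2\right) = 64 \cdot 1^{-1} \left(-2\right) = 64 \cdot 1 \left(-2\right) = 64 \left(-2\right) = -128$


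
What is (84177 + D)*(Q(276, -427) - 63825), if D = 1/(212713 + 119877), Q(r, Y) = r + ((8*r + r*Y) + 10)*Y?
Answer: 1380564610185876839/332590 ≈ 4.1510e+12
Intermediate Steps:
Q(r, Y) = r + Y*(10 + 8*r + Y*r) (Q(r, Y) = r + ((8*r + Y*r) + 10)*Y = r + (10 + 8*r + Y*r)*Y = r + Y*(10 + 8*r + Y*r))
D = 1/332590 ≈ 3.0067e-6
(84177 + D)*(Q(276, -427) - 63825) = (84177 + 1/332590)*((276 + 10*(-427) + 276*(-427)**2 + 8*(-427)*276) - 63825) = 27996428431*((276 - 4270 + 276*182329 - 942816) - 63825)/332590 = 27996428431*((276 - 4270 + 50322804 - 942816) - 63825)/332590 = 27996428431*(49375994 - 63825)/332590 = (27996428431/332590)*49312169 = 1380564610185876839/332590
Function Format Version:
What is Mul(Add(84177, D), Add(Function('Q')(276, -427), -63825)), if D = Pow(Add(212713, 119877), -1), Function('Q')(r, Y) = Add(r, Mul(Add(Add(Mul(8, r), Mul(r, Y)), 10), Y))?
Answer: Rational(1380564610185876839, 332590) ≈ 4.1510e+12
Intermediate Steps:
Function('Q')(r, Y) = Add(r, Mul(Y, Add(10, Mul(8, r), Mul(Y, r)))) (Function('Q')(r, Y) = Add(r, Mul(Add(Add(Mul(8, r), Mul(Y, r)), 10), Y)) = Add(r, Mul(Add(10, Mul(8, r), Mul(Y, r)), Y)) = Add(r, Mul(Y, Add(10, Mul(8, r), Mul(Y, r)))))
D = Rational(1, 332590) (D = Pow(332590, -1) = Rational(1, 332590) ≈ 3.0067e-6)
Mul(Add(84177, D), Add(Function('Q')(276, -427), -63825)) = Mul(Add(84177, Rational(1, 332590)), Add(Add(276, Mul(10, -427), Mul(276, Pow(-427, 2)), Mul(8, -427, 276)), -63825)) = Mul(Rational(27996428431, 332590), Add(Add(276, -4270, Mul(276, 182329), -942816), -63825)) = Mul(Rational(27996428431, 332590), Add(Add(276, -4270, 50322804, -942816), -63825)) = Mul(Rational(27996428431, 332590), Add(49375994, -63825)) = Mul(Rational(27996428431, 332590), 49312169) = Rational(1380564610185876839, 332590)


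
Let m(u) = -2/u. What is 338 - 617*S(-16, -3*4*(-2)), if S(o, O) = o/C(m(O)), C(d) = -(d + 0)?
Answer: 118802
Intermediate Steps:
C(d) = -d
S(o, O) = O*o/2 (S(o, O) = o/((-(-2)/O)) = o/((2/O)) = o*(O/2) = O*o/2)
338 - 617*S(-16, -3*4*(-2)) = 338 - 617*-3*4*(-2)*(-16)/2 = 338 - 617*(-12*(-2))*(-16)/2 = 338 - 617*24*(-16)/2 = 338 - 617*(-192) = 338 + 118464 = 118802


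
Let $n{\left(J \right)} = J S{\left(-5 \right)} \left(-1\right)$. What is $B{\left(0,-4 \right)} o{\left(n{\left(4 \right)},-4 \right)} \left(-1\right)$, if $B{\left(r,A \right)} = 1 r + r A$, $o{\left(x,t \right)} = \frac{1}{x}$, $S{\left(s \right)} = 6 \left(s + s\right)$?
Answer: $0$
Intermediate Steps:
$S{\left(s \right)} = 12 s$ ($S{\left(s \right)} = 6 \cdot 2 s = 12 s$)
$n{\left(J \right)} = 60 J$ ($n{\left(J \right)} = J 12 \left(-5\right) \left(-1\right) = J \left(-60\right) \left(-1\right) = - 60 J \left(-1\right) = 60 J$)
$B{\left(r,A \right)} = r + A r$
$B{\left(0,-4 \right)} o{\left(n{\left(4 \right)},-4 \right)} \left(-1\right) = \frac{0 \left(1 - 4\right)}{60 \cdot 4} \left(-1\right) = \frac{0 \left(-3\right)}{240} \left(-1\right) = 0 \cdot \frac{1}{240} \left(-1\right) = 0 \left(-1\right) = 0$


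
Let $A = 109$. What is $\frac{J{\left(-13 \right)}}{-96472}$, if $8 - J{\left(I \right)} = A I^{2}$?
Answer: $\frac{18413}{96472} \approx 0.19086$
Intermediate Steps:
$J{\left(I \right)} = 8 - 109 I^{2}$
$\frac{J{\left(-13 \right)}}{-96472} = \frac{8 - 109 \left(-13\right)^{2}}{-96472} = \left(8 - 18421\right) \left(- \frac{1}{96472}\right) = \left(-18413\right) \left(- \frac{1}{96472}\right) = \frac{18413}{96472}$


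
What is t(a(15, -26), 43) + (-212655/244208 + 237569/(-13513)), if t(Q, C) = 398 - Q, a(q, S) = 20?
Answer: 1186503604745/3299982704 ≈ 359.55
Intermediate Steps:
t(a(15, -26), 43) + (-212655/244208 + 237569/(-13513)) = (398 - 1*20) + (-212655/244208 + 237569/(-13513)) = (398 - 20) + (-212655*1/244208 + 237569*(-1/13513)) = 378 + (-212655/244208 - 237569/13513) = 378 - 60889857367/3299982704 = 1186503604745/3299982704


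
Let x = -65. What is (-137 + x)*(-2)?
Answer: 404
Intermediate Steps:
(-137 + x)*(-2) = (-137 - 65)*(-2) = -202*(-2) = 404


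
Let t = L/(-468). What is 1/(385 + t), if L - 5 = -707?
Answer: 2/773 ≈ 0.0025873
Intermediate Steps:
L = -702 (L = 5 - 707 = -702)
t = 3/2 (t = -702/(-468) = -702*(-1/468) = 3/2 ≈ 1.5000)
1/(385 + t) = 1/(385 + 3/2) = 1/(773/2) = 2/773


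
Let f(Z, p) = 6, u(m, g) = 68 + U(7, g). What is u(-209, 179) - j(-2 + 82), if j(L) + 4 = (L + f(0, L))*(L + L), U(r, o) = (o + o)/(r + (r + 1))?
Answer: -204962/15 ≈ -13664.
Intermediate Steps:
U(r, o) = 2*o/(1 + 2*r) (U(r, o) = (2*o)/(r + (1 + r)) = (2*o)/(1 + 2*r) = 2*o/(1 + 2*r))
u(m, g) = 68 + 2*g/15 (u(m, g) = 68 + 2*g/(1 + 2*7) = 68 + 2*g/(1 + 14) = 68 + 2*g/15)
j(L) = -4 + 2*L*(6 + L) (j(L) = -4 + (L + 6)*(L + L) = -4 + (6 + L)*(2*L) = -4 + 2*L*(6 + L))
u(-209, 179) - j(-2 + 82) = (68 + (2/15)*179) - (-4 + 2*(-2 + 82)² + 12*(-2 + 82)) = (68 + 358/15) - (-4 + 2*80² + 12*80) = 1378/15 - (-4 + 2*6400 + 960) = 1378/15 - (-4 + 12800 + 960) = 1378/15 - 1*13756 = 1378/15 - 13756 = -204962/15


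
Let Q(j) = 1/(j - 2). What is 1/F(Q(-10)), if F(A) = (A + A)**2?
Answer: 36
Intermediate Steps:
Q(j) = 1/(-2 + j)
F(A) = 4*A**2 (F(A) = (2*A)**2 = 4*A**2)
1/F(Q(-10)) = 1/(4*(1/(-2 - 10))**2) = 1/(4*(1/(-12))**2) = 1/(4*(-1/12)**2) = 1/(4*(1/144)) = 1/(1/36) = 36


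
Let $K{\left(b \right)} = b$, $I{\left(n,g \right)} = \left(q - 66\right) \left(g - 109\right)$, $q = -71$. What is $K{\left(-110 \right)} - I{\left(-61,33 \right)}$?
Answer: $-10522$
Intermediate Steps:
$I{\left(n,g \right)} = 14933 - 137 g$ ($I{\left(n,g \right)} = \left(-71 - 66\right) \left(g - 109\right) = - 137 \left(-109 + g\right) = 14933 - 137 g$)
$K{\left(-110 \right)} - I{\left(-61,33 \right)} = -110 - \left(14933 - 4521\right) = -110 - 10412 = -10522$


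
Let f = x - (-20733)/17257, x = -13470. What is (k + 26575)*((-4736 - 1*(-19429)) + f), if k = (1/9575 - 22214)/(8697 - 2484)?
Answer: 11131454121587978448/342203290025 ≈ 3.2529e+7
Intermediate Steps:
k = -70899683/19829825 (k = (1/9575 - 22214)/6213 = -212699049/9575*1/6213 = -70899683/19829825 ≈ -3.5754)
f = -232431057/17257 (f = -13470 - (-20733)/17257 = -13470 - 1*(-20733/17257) = -13470 + 20733/17257 = -232431057/17257 ≈ -13469.)
(k + 26575)*((-4736 - 1*(-19429)) + f) = (-70899683/19829825 + 26575)*((-4736 - 1*(-19429)) - 232431057/17257) = 526906699692*((-4736 + 19429) - 232431057/17257)/19829825 = 526906699692*(14693 - 232431057/17257)/19829825 = (526906699692/19829825)*(21126044/17257) = 11131454121587978448/342203290025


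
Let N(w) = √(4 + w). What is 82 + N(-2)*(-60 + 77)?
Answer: 82 + 17*√2 ≈ 106.04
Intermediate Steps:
82 + N(-2)*(-60 + 77) = 82 + √(4 - 2)*(-60 + 77) = 82 + √2*17 = 82 + 17*√2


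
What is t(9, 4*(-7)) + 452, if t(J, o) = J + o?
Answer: 433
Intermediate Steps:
t(9, 4*(-7)) + 452 = (9 + 4*(-7)) + 452 = (9 - 28) + 452 = -19 + 452 = 433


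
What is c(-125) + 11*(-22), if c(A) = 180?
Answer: -62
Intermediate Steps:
c(-125) + 11*(-22) = 180 + 11*(-22) = 180 - 242 = -62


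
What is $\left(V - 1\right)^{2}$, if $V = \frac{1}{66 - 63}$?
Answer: $\frac{4}{9} \approx 0.44444$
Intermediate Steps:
$V = \frac{1}{3} \approx 0.33333$
$\left(V - 1\right)^{2} = \left(\frac{1}{3} - 1\right)^{2} = \left(- \frac{2}{3}\right)^{2} = \frac{4}{9}$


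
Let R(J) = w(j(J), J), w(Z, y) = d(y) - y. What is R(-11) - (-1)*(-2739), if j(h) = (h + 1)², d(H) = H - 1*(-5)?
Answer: -2734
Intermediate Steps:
d(H) = 5 + H (d(H) = H + 5 = 5 + H)
j(h) = (1 + h)²
w(Z, y) = 5 (w(Z, y) = (5 + y) - y = 5)
R(J) = 5
R(-11) - (-1)*(-2739) = 5 - (-1)*(-2739) = 5 - 1*2739 = 5 - 2739 = -2734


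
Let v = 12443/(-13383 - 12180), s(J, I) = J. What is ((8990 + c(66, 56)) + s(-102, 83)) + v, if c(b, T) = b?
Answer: 228878659/25563 ≈ 8953.5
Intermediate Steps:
v = -12443/25563 (v = 12443/(-25563) = 12443*(-1/25563) = -12443/25563 ≈ -0.48676)
((8990 + c(66, 56)) + s(-102, 83)) + v = ((8990 + 66) - 102) - 12443/25563 = (9056 - 102) - 12443/25563 = 8954 - 12443/25563 = 228878659/25563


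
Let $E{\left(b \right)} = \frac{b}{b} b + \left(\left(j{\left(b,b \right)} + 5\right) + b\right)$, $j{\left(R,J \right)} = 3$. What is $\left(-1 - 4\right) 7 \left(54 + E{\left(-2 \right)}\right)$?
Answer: $-2030$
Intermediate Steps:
$E{\left(b \right)} = 8 + 2 b$ ($E{\left(b \right)} = \frac{b}{b} b + \left(\left(3 + 5\right) + b\right) = 1 b + \left(8 + b\right) = b + \left(8 + b\right) = 8 + 2 b$)
$\left(-1 - 4\right) 7 \left(54 + E{\left(-2 \right)}\right) = \left(-1 - 4\right) 7 \left(54 + \left(8 + 2 \left(-2\right)\right)\right) = \left(-5\right) 7 \left(54 + \left(8 - 4\right)\right) = - 35 \left(54 + 4\right) = \left(-35\right) 58 = -2030$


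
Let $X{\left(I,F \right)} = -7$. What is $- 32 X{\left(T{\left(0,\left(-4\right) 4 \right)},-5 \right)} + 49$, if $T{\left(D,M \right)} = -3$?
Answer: $273$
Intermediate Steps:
$- 32 X{\left(T{\left(0,\left(-4\right) 4 \right)},-5 \right)} + 49 = \left(-32\right) \left(-7\right) + 49 = 224 + 49 = 273$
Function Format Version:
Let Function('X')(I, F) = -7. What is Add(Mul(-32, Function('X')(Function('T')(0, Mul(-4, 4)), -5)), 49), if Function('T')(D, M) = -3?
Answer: 273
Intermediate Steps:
Add(Mul(-32, Function('X')(Function('T')(0, Mul(-4, 4)), -5)), 49) = Add(Mul(-32, -7), 49) = Add(224, 49) = 273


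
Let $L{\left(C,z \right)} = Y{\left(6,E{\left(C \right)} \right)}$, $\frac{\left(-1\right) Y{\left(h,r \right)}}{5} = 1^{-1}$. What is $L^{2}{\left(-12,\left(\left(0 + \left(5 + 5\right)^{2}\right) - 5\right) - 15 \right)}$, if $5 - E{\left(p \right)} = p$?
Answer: $25$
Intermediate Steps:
$E{\left(p \right)} = 5 - p$
$Y{\left(h,r \right)} = -5$ ($Y{\left(h,r \right)} = - \frac{5}{1} = \left(-5\right) 1 = -5$)
$L{\left(C,z \right)} = -5$
$L^{2}{\left(-12,\left(\left(0 + \left(5 + 5\right)^{2}\right) - 5\right) - 15 \right)} = \left(-5\right)^{2} = 25$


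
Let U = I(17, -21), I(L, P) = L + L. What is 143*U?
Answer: 4862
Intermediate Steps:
I(L, P) = 2*L
U = 34 (U = 2*17 = 34)
143*U = 143*34 = 4862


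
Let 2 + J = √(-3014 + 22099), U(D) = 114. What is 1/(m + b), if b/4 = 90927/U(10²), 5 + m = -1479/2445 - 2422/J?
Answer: 7285230580731165/23199567057684361832 + 290379907475*√19085/23199567057684361832 ≈ 0.00031575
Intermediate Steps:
J = -2 + √19085 (J = -2 + √(-3014 + 22099) = -2 + √19085 ≈ 136.15)
m = -4568/815 - 2422/(-2 + √19085) (m = -5 + (-1479/2445 - 2422/(-2 + √19085)) = -5 + (-1479*1/2445 - 2422/(-2 + √19085)) = -5 + (-493/815 - 2422/(-2 + √19085)) = -4568/815 - 2422/(-2 + √19085) ≈ -23.394)
b = 60618/19 (b = 4*(90927/114) = 4*(90927*(1/114)) = 4*(30309/38) = 60618/19 ≈ 3190.4)
1/(m + b) = 1/((-91109868/15551015 - 2422*√19085/19081) + 60618/19) = 1/(940940339778/295469285 - 2422*√19085/19081)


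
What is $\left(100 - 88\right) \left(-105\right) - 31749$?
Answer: $-33009$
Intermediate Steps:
$\left(100 - 88\right) \left(-105\right) - 31749 = 12 \left(-105\right) - 31749 = -1260 - 31749 = -33009$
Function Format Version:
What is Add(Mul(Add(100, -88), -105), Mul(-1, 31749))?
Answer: -33009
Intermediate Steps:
Add(Mul(Add(100, -88), -105), Mul(-1, 31749)) = Add(Mul(12, -105), -31749) = Add(-1260, -31749) = -33009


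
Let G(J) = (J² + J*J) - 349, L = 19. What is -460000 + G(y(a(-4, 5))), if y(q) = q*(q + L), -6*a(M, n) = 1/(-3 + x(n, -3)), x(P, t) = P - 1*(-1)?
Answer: -24162682031/52488 ≈ -4.6035e+5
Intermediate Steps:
x(P, t) = 1 + P (x(P, t) = P + 1 = 1 + P)
a(M, n) = -1/(6*(-2 + n)) (a(M, n) = -1/(6*(-3 + (1 + n))) = -1/(6*(-2 + n)))
y(q) = q*(19 + q) (y(q) = q*(q + 19) = q*(19 + q))
G(J) = -349 + 2*J² (G(J) = (J² + J²) - 349 = 2*J² - 349 = -349 + 2*J²)
-460000 + G(y(a(-4, 5))) = -460000 + (-349 + 2*((-1/(-12 + 6*5))*(19 - 1/(-12 + 6*5)))²) = -460000 + (-349 + 2*((-1/(-12 + 30))*(19 - 1/(-12 + 30)))²) = -460000 + (-349 + 2*((-1/18)*(19 - 1/18))²) = -460000 + (-349 + 2*((-1*1/18)*(19 - 1*1/18))²) = -460000 + (-349 + 2*(-(19 - 1/18)/18)²) = -460000 + (-349 + 2*(-1/18*341/18)²) = -460000 + (-349 + 2*(-341/324)²) = -460000 + (-349 + 2*(116281/104976)) = -460000 + (-349 + 116281/52488) = -460000 - 18202031/52488 = -24162682031/52488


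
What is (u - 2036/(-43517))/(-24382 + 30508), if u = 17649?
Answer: 768033569/266585142 ≈ 2.8810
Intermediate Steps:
(u - 2036/(-43517))/(-24382 + 30508) = (17649 - 2036/(-43517))/(-24382 + 30508) = (17649 - 2036*(-1/43517))/6126 = (17649 + 2036/43517)*(1/6126) = (768033569/43517)*(1/6126) = 768033569/266585142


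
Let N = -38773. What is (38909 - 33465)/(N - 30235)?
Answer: -1361/17252 ≈ -0.078889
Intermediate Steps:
(38909 - 33465)/(N - 30235) = (38909 - 33465)/(-38773 - 30235) = 5444/(-69008) = 5444*(-1/69008) = -1361/17252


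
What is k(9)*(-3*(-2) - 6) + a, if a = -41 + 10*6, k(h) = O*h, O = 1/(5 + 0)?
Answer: 19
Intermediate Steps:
O = ⅕ (O = 1/5 = ⅕ ≈ 0.20000)
k(h) = h/5
a = 19 (a = -41 + 60 = 19)
k(9)*(-3*(-2) - 6) + a = ((⅕)*9)*(-3*(-2) - 6) + 19 = 9*(6 - 6)/5 + 19 = (9/5)*0 + 19 = 0 + 19 = 19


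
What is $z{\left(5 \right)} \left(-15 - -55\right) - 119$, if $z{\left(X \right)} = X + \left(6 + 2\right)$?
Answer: $401$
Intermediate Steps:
$z{\left(X \right)} = 8 + X$ ($z{\left(X \right)} = X + 8 = 8 + X$)
$z{\left(5 \right)} \left(-15 - -55\right) - 119 = \left(8 + 5\right) \left(-15 - -55\right) - 119 = 13 \left(-15 + 55\right) - 119 = 13 \cdot 40 - 119 = 520 - 119 = 401$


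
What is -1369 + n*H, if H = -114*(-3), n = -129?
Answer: -45487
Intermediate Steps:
H = 342
-1369 + n*H = -1369 - 129*342 = -1369 - 44118 = -45487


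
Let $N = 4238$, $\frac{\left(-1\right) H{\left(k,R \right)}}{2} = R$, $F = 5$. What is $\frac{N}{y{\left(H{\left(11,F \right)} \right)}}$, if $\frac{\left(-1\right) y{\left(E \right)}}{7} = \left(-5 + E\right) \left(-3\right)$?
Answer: $- \frac{4238}{315} \approx -13.454$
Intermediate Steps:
$H{\left(k,R \right)} = - 2 R$
$y{\left(E \right)} = -105 + 21 E$ ($y{\left(E \right)} = - 7 \left(-5 + E\right) \left(-3\right) = - 7 \left(15 - 3 E\right) = -105 + 21 E$)
$\frac{N}{y{\left(H{\left(11,F \right)} \right)}} = \frac{4238}{-105 + 21 \left(\left(-2\right) 5\right)} = \frac{4238}{-105 + 21 \left(-10\right)} = \frac{4238}{-105 - 210} = \frac{4238}{-315} = 4238 \left(- \frac{1}{315}\right) = - \frac{4238}{315}$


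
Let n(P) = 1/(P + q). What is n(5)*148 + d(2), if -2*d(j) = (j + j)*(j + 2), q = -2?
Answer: 124/3 ≈ 41.333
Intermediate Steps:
n(P) = 1/(-2 + P) (n(P) = 1/(P - 2) = 1/(-2 + P))
d(j) = -j*(2 + j) (d(j) = -(j + j)*(j + 2)/2 = -2*j*(2 + j)/2 = -j*(2 + j))
n(5)*148 + d(2) = 148/(-2 + 5) - 1*2*(2 + 2) = 148/3 - 1*2*4 = (1/3)*148 - 8 = 148/3 - 8 = 124/3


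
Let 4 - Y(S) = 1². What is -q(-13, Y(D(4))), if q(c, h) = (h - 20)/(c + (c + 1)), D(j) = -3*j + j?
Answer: -17/25 ≈ -0.68000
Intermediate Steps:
D(j) = -2*j
Y(S) = 3 (Y(S) = 4 - 1*1² = 4 - 1*1 = 4 - 1 = 3)
q(c, h) = (-20 + h)/(1 + 2*c) (q(c, h) = (-20 + h)/(c + (1 + c)) = (-20 + h)/(1 + 2*c))
-q(-13, Y(D(4))) = -(-20 + 3)/(1 + 2*(-13)) = -(-17)/(1 - 26) = -(-17)/(-25) = -(-1)*(-17)/25 = -1*17/25 = -17/25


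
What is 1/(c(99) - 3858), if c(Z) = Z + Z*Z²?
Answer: 1/966540 ≈ 1.0346e-6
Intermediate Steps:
c(Z) = Z + Z³
1/(c(99) - 3858) = 1/((99 + 99³) - 3858) = 1/((99 + 970299) - 3858) = 1/(970398 - 3858) = 1/966540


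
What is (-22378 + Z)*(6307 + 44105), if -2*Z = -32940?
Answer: -297834096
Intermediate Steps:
Z = 16470 (Z = -½*(-32940) = 16470)
(-22378 + Z)*(6307 + 44105) = (-22378 + 16470)*(6307 + 44105) = -5908*50412 = -297834096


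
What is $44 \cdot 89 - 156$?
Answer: $3760$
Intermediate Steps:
$44 \cdot 89 - 156 = 3916 - 156 = 3760$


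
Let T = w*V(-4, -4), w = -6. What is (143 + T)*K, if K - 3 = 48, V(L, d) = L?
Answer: 8517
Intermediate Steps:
T = 24 (T = -6*(-4) = 24)
K = 51 (K = 3 + 48 = 51)
(143 + T)*K = (143 + 24)*51 = 167*51 = 8517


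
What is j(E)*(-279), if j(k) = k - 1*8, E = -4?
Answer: 3348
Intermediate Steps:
j(k) = -8 + k (j(k) = k - 8 = -8 + k)
j(E)*(-279) = (-8 - 4)*(-279) = -12*(-279) = 3348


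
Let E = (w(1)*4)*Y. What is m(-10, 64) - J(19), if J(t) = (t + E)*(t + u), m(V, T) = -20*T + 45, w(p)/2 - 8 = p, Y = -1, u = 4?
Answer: -16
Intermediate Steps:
w(p) = 16 + 2*p
m(V, T) = 45 - 20*T
E = -72 (E = ((16 + 2*1)*4)*(-1) = ((16 + 2)*4)*(-1) = (18*4)*(-1) = 72*(-1) = -72)
J(t) = (-72 + t)*(4 + t) (J(t) = (t - 72)*(t + 4) = (-72 + t)*(4 + t))
m(-10, 64) - J(19) = (45 - 20*64) - (-288 + 19² - 68*19) = (45 - 1280) - (-288 + 361 - 1292) = -1235 - 1*(-1219) = -1235 + 1219 = -16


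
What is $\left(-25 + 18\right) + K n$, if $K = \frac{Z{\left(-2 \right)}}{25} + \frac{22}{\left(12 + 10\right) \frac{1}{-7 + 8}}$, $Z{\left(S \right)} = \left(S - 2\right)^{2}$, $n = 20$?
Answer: $\frac{129}{5} \approx 25.8$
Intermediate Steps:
$Z{\left(S \right)} = \left(-2 + S\right)^{2}$
$K = \frac{41}{25}$ ($K = \frac{\left(-2 - 2\right)^{2}}{25} + \frac{22}{\left(12 + 10\right) \frac{1}{-7 + 8}} = \left(-4\right)^{2} \cdot \frac{1}{25} + \frac{22}{22 \cdot 1^{-1}} = 16 \cdot \frac{1}{25} + \frac{22}{22 \cdot 1} = \frac{16}{25} + \frac{22}{22} = \frac{16}{25} + 22 \cdot \frac{1}{22} = \frac{16}{25} + 1 = \frac{41}{25} \approx 1.64$)
$\left(-25 + 18\right) + K n = \left(-25 + 18\right) + \frac{41}{25} \cdot 20 = -7 + \frac{164}{5} = \frac{129}{5}$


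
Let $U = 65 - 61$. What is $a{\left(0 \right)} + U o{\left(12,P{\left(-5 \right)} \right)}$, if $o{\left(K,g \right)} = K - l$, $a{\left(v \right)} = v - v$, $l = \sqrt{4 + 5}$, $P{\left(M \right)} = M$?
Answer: $36$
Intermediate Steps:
$l = 3$ ($l = \sqrt{9} = 3$)
$a{\left(v \right)} = 0$
$o{\left(K,g \right)} = -3 + K$ ($o{\left(K,g \right)} = K - 3 = -3 + K$)
$U = 4$
$a{\left(0 \right)} + U o{\left(12,P{\left(-5 \right)} \right)} = 0 + 4 \left(-3 + 12\right) = 0 + 4 \cdot 9 = 0 + 36 = 36$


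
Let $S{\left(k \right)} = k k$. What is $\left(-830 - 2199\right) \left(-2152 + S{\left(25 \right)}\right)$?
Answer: $4625283$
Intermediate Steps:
$S{\left(k \right)} = k^{2}$
$\left(-830 - 2199\right) \left(-2152 + S{\left(25 \right)}\right) = \left(-830 - 2199\right) \left(-2152 + 25^{2}\right) = - 3029 \left(-2152 + 625\right) = \left(-3029\right) \left(-1527\right) = 4625283$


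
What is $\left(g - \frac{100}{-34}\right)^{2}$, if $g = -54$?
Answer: $\frac{753424}{289} \approx 2607.0$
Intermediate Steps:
$\left(g - \frac{100}{-34}\right)^{2} = \left(-54 - \frac{100}{-34}\right)^{2} = \left(-54 - - \frac{50}{17}\right)^{2} = \left(-54 + \frac{50}{17}\right)^{2} = \left(- \frac{868}{17}\right)^{2} = \frac{753424}{289}$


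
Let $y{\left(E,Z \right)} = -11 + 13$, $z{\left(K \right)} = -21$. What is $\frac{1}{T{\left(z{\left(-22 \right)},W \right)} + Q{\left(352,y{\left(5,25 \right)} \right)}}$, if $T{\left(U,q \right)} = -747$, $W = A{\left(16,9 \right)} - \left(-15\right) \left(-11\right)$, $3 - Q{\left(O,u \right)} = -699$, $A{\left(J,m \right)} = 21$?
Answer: $- \frac{1}{45} \approx -0.022222$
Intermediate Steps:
$y{\left(E,Z \right)} = 2$
$Q{\left(O,u \right)} = 702$ ($Q{\left(O,u \right)} = 3 - -699 = 3 + 699 = 702$)
$W = -144$ ($W = 21 - \left(-15\right) \left(-11\right) = 21 - 165 = -144$)
$\frac{1}{T{\left(z{\left(-22 \right)},W \right)} + Q{\left(352,y{\left(5,25 \right)} \right)}} = \frac{1}{-747 + 702} = \frac{1}{-45} = - \frac{1}{45}$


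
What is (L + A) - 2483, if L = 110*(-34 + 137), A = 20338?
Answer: 29185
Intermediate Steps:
L = 11330 (L = 110*103 = 11330)
(L + A) - 2483 = (11330 + 20338) - 2483 = 31668 - 2483 = 29185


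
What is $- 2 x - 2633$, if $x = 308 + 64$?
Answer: $-3377$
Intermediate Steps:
$x = 372$
$- 2 x - 2633 = \left(-2\right) 372 - 2633 = -744 - 2633 = -3377$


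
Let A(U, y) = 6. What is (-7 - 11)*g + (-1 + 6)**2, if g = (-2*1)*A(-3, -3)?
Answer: 241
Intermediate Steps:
g = -12 (g = -2*1*6 = -2*6 = -12)
(-7 - 11)*g + (-1 + 6)**2 = (-7 - 11)*(-12) + (-1 + 6)**2 = -18*(-12) + 5**2 = 216 + 25 = 241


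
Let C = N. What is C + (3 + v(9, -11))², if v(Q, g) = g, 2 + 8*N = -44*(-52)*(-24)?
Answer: -27201/4 ≈ -6800.3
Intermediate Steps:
N = -27457/4 (N = -¼ + (-44*(-52)*(-24))/8 = -¼ + (2288*(-24))/8 = -¼ + (⅛)*(-54912) = -¼ - 6864 = -27457/4 ≈ -6864.3)
C = -27457/4 ≈ -6864.3
C + (3 + v(9, -11))² = -27457/4 + (3 - 11)² = -27457/4 + (-8)² = -27457/4 + 64 = -27201/4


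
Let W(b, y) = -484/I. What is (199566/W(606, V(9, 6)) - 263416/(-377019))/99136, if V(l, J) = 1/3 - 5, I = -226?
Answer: 4251101690437/4522514825664 ≈ 0.93999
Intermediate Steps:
V(l, J) = -14/3 (V(l, J) = ⅓ - 5 = -14/3)
W(b, y) = 242/113 (W(b, y) = -484/(-226) = -484*(-1/226) = 242/113)
(199566/W(606, V(9, 6)) - 263416/(-377019))/99136 = (199566/(242/113) - 263416/(-377019))/99136 = (199566*(113/242) - 263416*(-1/377019))*(1/99136) = (11275479/121 + 263416/377019)*(1/99136) = (4251101690437/45619299)*(1/99136) = 4251101690437/4522514825664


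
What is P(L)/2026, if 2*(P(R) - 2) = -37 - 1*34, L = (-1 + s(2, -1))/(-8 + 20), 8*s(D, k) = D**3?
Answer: -67/4052 ≈ -0.016535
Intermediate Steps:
s(D, k) = D**3/8
L = 0 (L = (-1 + (1/8)*2**3)/(-8 + 20) = (-1 + (1/8)*8)/12 = (-1 + 1)*(1/12) = 0*(1/12) = 0)
P(R) = -67/2 (P(R) = 2 + (-37 - 1*34)/2 = 2 + (-37 - 34)/2 = 2 + (1/2)*(-71) = 2 - 71/2 = -67/2)
P(L)/2026 = -67/2/2026 = -67/2*1/2026 = -67/4052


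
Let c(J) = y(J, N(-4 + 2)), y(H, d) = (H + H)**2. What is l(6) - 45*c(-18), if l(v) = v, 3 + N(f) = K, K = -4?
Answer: -58314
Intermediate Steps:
N(f) = -7 (N(f) = -3 - 4 = -7)
y(H, d) = 4*H**2 (y(H, d) = (2*H)**2 = 4*H**2)
c(J) = 4*J**2
l(6) - 45*c(-18) = 6 - 180*(-18)**2 = 6 - 180*324 = 6 - 45*1296 = 6 - 58320 = -58314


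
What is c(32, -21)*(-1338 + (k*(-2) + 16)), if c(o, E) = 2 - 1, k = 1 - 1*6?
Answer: -1312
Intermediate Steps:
k = -5 (k = 1 - 6 = -5)
c(o, E) = 1
c(32, -21)*(-1338 + (k*(-2) + 16)) = 1*(-1338 + (-5*(-2) + 16)) = 1*(-1338 + (10 + 16)) = 1*(-1338 + 26) = 1*(-1312) = -1312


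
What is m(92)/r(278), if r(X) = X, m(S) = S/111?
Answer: 46/15429 ≈ 0.0029814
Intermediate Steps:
m(S) = S/111 (m(S) = S*(1/111) = S/111)
m(92)/r(278) = ((1/111)*92)/278 = (92/111)*(1/278) = 46/15429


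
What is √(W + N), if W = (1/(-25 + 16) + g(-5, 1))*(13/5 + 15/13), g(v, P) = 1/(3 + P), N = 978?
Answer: √1488331/39 ≈ 31.281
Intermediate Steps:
W = 61/117 (W = (1/(-25 + 16) + 1/(3 + 1))*(13/5 + 15/13) = (1/(-9) + 1/4)*(13*(⅕) + 15*(1/13)) = (-⅑ + ¼)*(13/5 + 15/13) = (5/36)*(244/65) = 61/117 ≈ 0.52137)
√(W + N) = √(61/117 + 978) = √(114487/117) = √1488331/39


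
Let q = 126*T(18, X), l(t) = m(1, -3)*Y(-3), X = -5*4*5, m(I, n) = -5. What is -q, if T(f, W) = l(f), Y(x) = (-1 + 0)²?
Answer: 630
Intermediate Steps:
Y(x) = 1 (Y(x) = (-1)² = 1)
X = -100 (X = -20*5 = -100)
l(t) = -5 (l(t) = -5*1 = -5)
T(f, W) = -5
q = -630 (q = 126*(-5) = -630)
-q = -1*(-630) = 630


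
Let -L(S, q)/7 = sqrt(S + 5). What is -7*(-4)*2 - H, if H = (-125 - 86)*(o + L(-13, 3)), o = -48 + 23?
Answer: -5219 - 2954*I*sqrt(2) ≈ -5219.0 - 4177.6*I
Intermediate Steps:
L(S, q) = -7*sqrt(5 + S) (L(S, q) = -7*sqrt(S + 5) = -7*sqrt(5 + S))
o = -25
H = 5275 + 2954*I*sqrt(2) (H = (-125 - 86)*(-25 - 7*sqrt(5 - 13)) = -211*(-25 - 14*I*sqrt(2)) = 5275 + 2954*I*sqrt(2) ≈ 5275.0 + 4177.6*I)
-7*(-4)*2 - H = -7*(-4)*2 - (5275 + 2954*I*sqrt(2)) = 28*2 + (-5275 - 2954*I*sqrt(2)) = 56 + (-5275 - 2954*I*sqrt(2)) = -5219 - 2954*I*sqrt(2)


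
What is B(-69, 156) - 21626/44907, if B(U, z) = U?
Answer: -3120209/44907 ≈ -69.482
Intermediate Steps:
B(-69, 156) - 21626/44907 = -69 - 21626/44907 = -3120209/44907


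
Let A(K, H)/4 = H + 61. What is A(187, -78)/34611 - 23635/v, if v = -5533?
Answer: 817654741/191502663 ≈ 4.2697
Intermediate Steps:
A(K, H) = 244 + 4*H (A(K, H) = 4*(H + 61) = 4*(61 + H) = 244 + 4*H)
A(187, -78)/34611 - 23635/v = (244 + 4*(-78))/34611 - 23635/(-5533) = (244 - 312)*(1/34611) - 23635*(-1/5533) = -68*1/34611 + 23635/5533 = -68/34611 + 23635/5533 = 817654741/191502663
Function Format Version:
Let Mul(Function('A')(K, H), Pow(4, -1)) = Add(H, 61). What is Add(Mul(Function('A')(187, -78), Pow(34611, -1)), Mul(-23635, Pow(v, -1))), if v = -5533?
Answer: Rational(817654741, 191502663) ≈ 4.2697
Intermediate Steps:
Function('A')(K, H) = Add(244, Mul(4, H)) (Function('A')(K, H) = Mul(4, Add(H, 61)) = Mul(4, Add(61, H)) = Add(244, Mul(4, H)))
Add(Mul(Function('A')(187, -78), Pow(34611, -1)), Mul(-23635, Pow(v, -1))) = Add(Mul(Add(244, Mul(4, -78)), Pow(34611, -1)), Mul(-23635, Pow(-5533, -1))) = Add(Mul(Add(244, -312), Rational(1, 34611)), Mul(-23635, Rational(-1, 5533))) = Add(Mul(-68, Rational(1, 34611)), Rational(23635, 5533)) = Add(Rational(-68, 34611), Rational(23635, 5533)) = Rational(817654741, 191502663)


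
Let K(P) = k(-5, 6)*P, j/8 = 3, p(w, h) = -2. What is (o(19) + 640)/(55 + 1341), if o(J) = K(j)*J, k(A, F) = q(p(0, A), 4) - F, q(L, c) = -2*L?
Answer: -68/349 ≈ -0.19484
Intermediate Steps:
j = 24 (j = 8*3 = 24)
k(A, F) = 4 - F (k(A, F) = -2*(-2) - F = 4 - F)
K(P) = -2*P (K(P) = (4 - 1*6)*P = (4 - 6)*P = -2*P)
o(J) = -48*J (o(J) = (-2*24)*J = -48*J)
(o(19) + 640)/(55 + 1341) = (-48*19 + 640)/(55 + 1341) = (-912 + 640)/1396 = -272*1/1396 = -68/349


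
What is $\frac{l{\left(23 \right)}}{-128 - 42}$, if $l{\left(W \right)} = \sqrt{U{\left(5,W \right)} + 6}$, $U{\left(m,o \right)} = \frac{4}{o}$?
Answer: $- \frac{\sqrt{3266}}{3910} \approx -0.014616$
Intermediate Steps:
$l{\left(W \right)} = \sqrt{6 + \frac{4}{W}}$ ($l{\left(W \right)} = \sqrt{\frac{4}{W} + 6} = \sqrt{6 + \frac{4}{W}}$)
$\frac{l{\left(23 \right)}}{-128 - 42} = \frac{\sqrt{6 + \frac{4}{23}}}{-128 - 42} = \frac{\sqrt{6 + 4 \cdot \frac{1}{23}}}{-170} = - \frac{\sqrt{6 + \frac{4}{23}}}{170} = - \frac{\sqrt{\frac{142}{23}}}{170} = - \frac{\frac{1}{23} \sqrt{3266}}{170} = - \frac{\sqrt{3266}}{3910}$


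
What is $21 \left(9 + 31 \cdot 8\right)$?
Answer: $5397$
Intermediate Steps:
$21 \left(9 + 31 \cdot 8\right) = 21 \left(9 + 248\right) = 21 \cdot 257 = 5397$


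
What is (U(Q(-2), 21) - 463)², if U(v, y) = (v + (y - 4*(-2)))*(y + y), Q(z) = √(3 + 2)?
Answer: 578845 + 63420*√5 ≈ 7.2066e+5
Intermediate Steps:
Q(z) = √5
U(v, y) = 2*y*(8 + v + y) (U(v, y) = (v + (y + 8))*(2*y) = (v + (8 + y))*(2*y) = (8 + v + y)*(2*y) = 2*y*(8 + v + y))
(U(Q(-2), 21) - 463)² = (2*21*(8 + √5 + 21) - 463)² = (2*21*(29 + √5) - 463)² = ((1218 + 42*√5) - 463)² = (755 + 42*√5)²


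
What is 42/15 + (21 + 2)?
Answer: 129/5 ≈ 25.800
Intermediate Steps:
42/15 + (21 + 2) = (1/15)*42 + 23 = 14/5 + 23 = 129/5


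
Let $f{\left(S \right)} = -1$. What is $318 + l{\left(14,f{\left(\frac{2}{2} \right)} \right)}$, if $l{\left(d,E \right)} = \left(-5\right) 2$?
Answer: $308$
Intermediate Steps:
$l{\left(d,E \right)} = -10$
$318 + l{\left(14,f{\left(\frac{2}{2} \right)} \right)} = 318 - 10 = 308$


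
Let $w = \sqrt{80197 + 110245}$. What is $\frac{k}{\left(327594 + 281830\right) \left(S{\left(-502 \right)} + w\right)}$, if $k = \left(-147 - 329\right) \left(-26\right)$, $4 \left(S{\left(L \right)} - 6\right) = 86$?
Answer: $- \frac{85085}{28899762127} + \frac{3094 \sqrt{190442}}{28899762127} \approx 4.3776 \cdot 10^{-5}$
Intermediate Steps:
$S{\left(L \right)} = \frac{55}{2}$ ($S{\left(L \right)} = 6 + \frac{1}{4} \cdot 86 = 6 + \frac{43}{2} = \frac{55}{2}$)
$k = 12376$ ($k = \left(-476\right) \left(-26\right) = 12376$)
$w = \sqrt{190442} \approx 436.4$
$\frac{k}{\left(327594 + 281830\right) \left(S{\left(-502 \right)} + w\right)} = \frac{12376}{\left(327594 + 281830\right) \left(\frac{55}{2} + \sqrt{190442}\right)} = \frac{12376}{609424 \left(\frac{55}{2} + \sqrt{190442}\right)} = \frac{12376}{16759160 + 609424 \sqrt{190442}}$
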